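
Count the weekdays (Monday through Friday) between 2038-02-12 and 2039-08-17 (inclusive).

2038-02-12 is a Friday.
The range spans 552 days (inclusive of both endpoints).
552 = 7 × 78 + 6, so there are 78 full weeks plus 6 extra days.
Each full week contributes 5 weekdays (Mon–Fri): 78 × 5 = 390.
The 6 extra days are Friday, Saturday, Sunday, Monday, Tuesday, Wednesday — 4 of them qualify.
Total: 390 + 4 = 394.

394 weekdays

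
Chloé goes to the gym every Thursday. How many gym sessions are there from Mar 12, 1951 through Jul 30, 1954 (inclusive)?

177

Mar 12, 1951 is a Monday.
That's 1237 days from start to end, counting both.
1237 = 7 × 176 + 5, so there are 176 full weeks plus 5 extra days.
Each full week contributes one Thursday: 176 so far.
The 5 extra days are Mon, Tue, Wed, Thu, Fri — 1 of them qualifies.
Total: 176 + 1 = 177.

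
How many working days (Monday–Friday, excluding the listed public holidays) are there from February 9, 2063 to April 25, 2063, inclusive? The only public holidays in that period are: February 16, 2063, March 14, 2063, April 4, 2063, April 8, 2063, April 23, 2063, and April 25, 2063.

49 working days

February 9, 2063 is a Friday.
From February 9, 2063 to April 25, 2063 is 76 days inclusive.
76 = 7 × 10 + 6, so there are 10 full weeks plus 6 extra days.
Each full week contributes 5 weekdays (Mon–Fri): 10 × 5 = 50.
The 6 extra days are Fri, Sat, Sun, Mon, Tue, Wed — 4 of them qualify.
Total: 50 + 4 = 54.
Holidays: February 16, 2063 (Fri); March 14, 2063 (Wed); April 4, 2063 (Wed); April 8, 2063 (Sun); April 23, 2063 (Mon); April 25, 2063 (Wed).
5 of the 6 holidays fall on weekdays; the rest are weekends and were already excluded.
Business days: 54 − 5 = 49.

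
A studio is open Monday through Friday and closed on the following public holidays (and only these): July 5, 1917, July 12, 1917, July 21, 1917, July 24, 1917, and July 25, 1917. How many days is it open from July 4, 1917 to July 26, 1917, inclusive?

13

July 4, 1917 is a Wednesday.
The range spans 23 days (inclusive of both endpoints).
23 = 7 × 3 + 2, so there are 3 full weeks plus 2 extra days.
Each full week contributes 5 weekdays (Mon–Fri): 3 × 5 = 15.
The 2 extra days are Wednesday, Thursday — 2 of them qualify.
Total: 15 + 2 = 17.
Holidays: July 5, 1917 (Thu); July 12, 1917 (Thu); July 21, 1917 (Sat); July 24, 1917 (Tue); July 25, 1917 (Wed).
4 of the 5 holidays fall on weekdays; the rest are weekends and were already excluded.
Business days: 17 − 4 = 13.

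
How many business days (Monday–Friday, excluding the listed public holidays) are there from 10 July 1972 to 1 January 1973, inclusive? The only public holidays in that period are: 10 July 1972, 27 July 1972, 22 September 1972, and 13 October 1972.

10 July 1972 is a Monday.
From 10 July 1972 to 1 January 1973 is 176 days inclusive.
176 = 7 × 25 + 1, so there are 25 full weeks plus 1 extra day.
Each full week contributes 5 weekdays (Mon–Fri): 25 × 5 = 125.
The 1 extra day is Monday — 1 of them qualifies.
Total: 125 + 1 = 126.
Holidays: 10 July 1972 (Mon); 27 July 1972 (Thu); 22 September 1972 (Fri); 13 October 1972 (Fri).
All 4 holidays fall on weekdays, so subtract 4.
Business days: 126 − 4 = 122.

122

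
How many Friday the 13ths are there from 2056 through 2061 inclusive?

9

Friday-the-13ths by year:
2056: Oct
2057: Apr, Jul
2058: Sep, Dec
2059: Jun
2060: Feb, Aug
2061: May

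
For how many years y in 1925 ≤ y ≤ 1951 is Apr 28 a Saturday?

4

Day of week of April 28 in each year:
1925: Tue, 1926: Wed, 1927: Thu, 1928: Sat ✓, 1929: Sun, 1930: Mon, 1931: Tue, 1932: Thu, 1933: Fri, 1934: Sat ✓, 1935: Sun, 1936: Tue, 1937: Wed, 1938: Thu, 1939: Fri, 1940: Sun, 1941: Mon, 1942: Tue, 1943: Wed, 1944: Fri, 1945: Sat ✓, 1946: Sun, 1947: Mon, 1948: Wed, 1949: Thu, 1950: Fri, 1951: Sat ✓
Saturdays: 1928, 1934, 1945, 1951.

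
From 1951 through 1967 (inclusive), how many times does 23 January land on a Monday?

Day of week of January 23 in each year:
1951: Tue, 1952: Wed, 1953: Fri, 1954: Sat, 1955: Sun, 1956: Mon ✓, 1957: Wed, 1958: Thu, 1959: Fri, 1960: Sat, 1961: Mon ✓, 1962: Tue, 1963: Wed, 1964: Thu, 1965: Sat, 1966: Sun, 1967: Mon ✓
Mondays: 1956, 1961, 1967.

3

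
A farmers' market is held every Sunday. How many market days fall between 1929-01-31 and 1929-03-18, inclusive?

7

1929-01-31 is a Thursday.
The range spans 47 days (inclusive of both endpoints).
47 = 7 × 6 + 5, so there are 6 full weeks plus 5 extra days.
Each full week contributes one Sunday: 6 so far.
The 5 extra days are Thursday, Friday, Saturday, Sunday, Monday — 1 of them qualifies.
Total: 6 + 1 = 7.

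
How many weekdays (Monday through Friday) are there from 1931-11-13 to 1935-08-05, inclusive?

972

1931-11-13 is a Friday.
That's 1362 days from start to end, counting both.
1362 = 7 × 194 + 4, so there are 194 full weeks plus 4 extra days.
Each full week contributes 5 weekdays (Mon–Fri): 194 × 5 = 970.
The 4 extra days are Fri, Sat, Sun, Mon — 2 of them qualify.
Total: 970 + 2 = 972.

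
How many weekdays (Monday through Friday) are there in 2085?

January 1, 2085 is a Monday.
From January 1, 2085 to December 31, 2085 is 365 days inclusive.
365 = 7 × 52 + 1, so there are 52 full weeks plus 1 extra day.
Each full week contributes 5 weekdays (Mon–Fri): 52 × 5 = 260.
The 1 extra day is Mon — 1 of them qualifies.
Total: 260 + 1 = 261.

261 weekdays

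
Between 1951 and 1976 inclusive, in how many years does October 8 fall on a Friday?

4

Day of week of October 8 in each year:
1951: Mon, 1952: Wed, 1953: Thu, 1954: Fri ✓, 1955: Sat, 1956: Mon, 1957: Tue, 1958: Wed, 1959: Thu, 1960: Sat, 1961: Sun, 1962: Mon, 1963: Tue, 1964: Thu, 1965: Fri ✓, 1966: Sat, 1967: Sun, 1968: Tue, 1969: Wed, 1970: Thu, 1971: Fri ✓, 1972: Sun, 1973: Mon, 1974: Tue, 1975: Wed, 1976: Fri ✓
Fridays: 1954, 1965, 1971, 1976.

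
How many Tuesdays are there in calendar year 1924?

53

1924-01-01 is a Tuesday.
The range spans 366 days (inclusive of both endpoints).
366 = 7 × 52 + 2, so there are 52 full weeks plus 2 extra days.
Each full week contributes one Tuesday: 52 so far.
The 2 extra days are Tuesday, Wednesday — 1 of them qualifies.
Total: 52 + 1 = 53.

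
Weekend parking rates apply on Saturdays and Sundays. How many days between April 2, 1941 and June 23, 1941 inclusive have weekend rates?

24

April 2, 1941 is a Wednesday.
From April 2, 1941 to June 23, 1941 is 83 days inclusive.
83 = 7 × 11 + 6, so there are 11 full weeks plus 6 extra days.
Each full week contributes 2 weekend days (Sat, Sun): 11 × 2 = 22.
The 6 extra days are Wed, Thu, Fri, Sat, Sun, Mon — 2 of them qualify.
Total: 22 + 2 = 24.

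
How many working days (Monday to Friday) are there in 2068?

261

1 January 2068 is a Sunday.
The range spans 366 days (inclusive of both endpoints).
366 = 7 × 52 + 2, so there are 52 full weeks plus 2 extra days.
Each full week contributes 5 weekdays (Mon–Fri): 52 × 5 = 260.
The 2 extra days are Sunday, Monday — 1 of them qualifies.
Total: 260 + 1 = 261.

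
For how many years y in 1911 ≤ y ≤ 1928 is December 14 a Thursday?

Day of week of December 14 in each year:
1911: Thu ✓, 1912: Sat, 1913: Sun, 1914: Mon, 1915: Tue, 1916: Thu ✓, 1917: Fri, 1918: Sat, 1919: Sun, 1920: Tue, 1921: Wed, 1922: Thu ✓, 1923: Fri, 1924: Sun, 1925: Mon, 1926: Tue, 1927: Wed, 1928: Fri
Thursdays: 1911, 1916, 1922.

3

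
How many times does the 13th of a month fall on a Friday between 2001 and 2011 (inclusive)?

Friday-the-13ths by year:
2001: Apr, Jul
2002: Sep, Dec
2003: Jun
2004: Feb, Aug
2005: May
2006: Jan, Oct
2007: Apr, Jul
2008: Jun
2009: Feb, Mar, Nov
2010: Aug
2011: May

18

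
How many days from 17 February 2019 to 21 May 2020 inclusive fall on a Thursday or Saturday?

131

17 February 2019 is a Sunday.
That's 460 days from start to end, counting both.
460 = 7 × 65 + 5, so there are 65 full weeks plus 5 extra days.
Each full week contributes 2 days from the set (Thu, Sat): 65 × 2 = 130.
The 5 extra days are Sun, Mon, Tue, Wed, Thu — 1 of them qualifies.
Total: 130 + 1 = 131.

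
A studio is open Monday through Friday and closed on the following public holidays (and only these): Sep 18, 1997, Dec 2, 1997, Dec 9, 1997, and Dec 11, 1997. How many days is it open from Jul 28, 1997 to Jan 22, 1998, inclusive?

Jul 28, 1997 is a Monday.
From Jul 28, 1997 to Jan 22, 1998 is 179 days inclusive.
179 = 7 × 25 + 4, so there are 25 full weeks plus 4 extra days.
Each full week contributes 5 weekdays (Mon–Fri): 25 × 5 = 125.
The 4 extra days are Monday, Tuesday, Wednesday, Thursday — 4 of them qualify.
Total: 125 + 4 = 129.
Holidays: Sep 18, 1997 (Thu); Dec 2, 1997 (Tue); Dec 9, 1997 (Tue); Dec 11, 1997 (Thu).
All 4 holidays fall on weekdays, so subtract 4.
Business days: 129 − 4 = 125.

125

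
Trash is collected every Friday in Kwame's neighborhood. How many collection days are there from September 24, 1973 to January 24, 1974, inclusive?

September 24, 1973 is a Monday.
From September 24, 1973 to January 24, 1974 is 123 days inclusive.
123 = 7 × 17 + 4, so there are 17 full weeks plus 4 extra days.
Each full week contributes one Friday: 17 so far.
The 4 extra days are Monday, Tuesday, Wednesday, Thursday — none qualify.
Total: 17 + 0 = 17.

17 Fridays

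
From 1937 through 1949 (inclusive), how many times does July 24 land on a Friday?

Day of week of July 24 in each year:
1937: Sat, 1938: Sun, 1939: Mon, 1940: Wed, 1941: Thu, 1942: Fri ✓, 1943: Sat, 1944: Mon, 1945: Tue, 1946: Wed, 1947: Thu, 1948: Sat, 1949: Sun
Fridays: 1942.

1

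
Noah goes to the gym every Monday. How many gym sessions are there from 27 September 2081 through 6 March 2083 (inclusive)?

27 September 2081 is a Saturday.
The range spans 526 days (inclusive of both endpoints).
526 = 7 × 75 + 1, so there are 75 full weeks plus 1 extra day.
Each full week contributes one Monday: 75 so far.
The 1 extra day is Saturday — none qualify.
Total: 75 + 0 = 75.

75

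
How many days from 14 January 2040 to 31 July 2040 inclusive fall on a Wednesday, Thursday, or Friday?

84

14 January 2040 is a Saturday.
From 14 January 2040 to 31 July 2040 is 200 days inclusive.
200 = 7 × 28 + 4, so there are 28 full weeks plus 4 extra days.
Each full week contributes 3 days from the set (Wed, Thu, Fri): 28 × 3 = 84.
The 4 extra days are Saturday, Sunday, Monday, Tuesday — none qualify.
Total: 84 + 0 = 84.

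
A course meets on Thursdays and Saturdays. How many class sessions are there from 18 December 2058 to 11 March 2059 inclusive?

18 December 2058 is a Wednesday.
The range spans 84 days (inclusive of both endpoints).
84 = 7 × 12, so the span is exactly 12 full weeks.
Each full week contributes 2 days from the set (Thu, Sat): 12 × 2 = 24.
Total: 24.

24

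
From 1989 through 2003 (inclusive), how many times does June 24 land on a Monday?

3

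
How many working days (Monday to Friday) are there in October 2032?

21 weekdays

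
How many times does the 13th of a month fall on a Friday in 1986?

The 13th falls on a Friday when the month's 13th has weekday Fri.
Jan 13 is Mon; Feb 13 is Thu; Mar 13 is Thu; Apr 13 is Sun; May 13 is Tue; Jun 13 is Fri ✓; Jul 13 is Sun; Aug 13 is Wed; Sep 13 is Sat; Oct 13 is Mon; Nov 13 is Thu; Dec 13 is Sat.
Friday the 13ths: Jun.

1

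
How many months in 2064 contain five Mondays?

4

A month has five Mondays exactly when Monday falls within its first (length − 28) days.
Jan: 31 days, starts Tue → 5 of Tue, Wed, Thu
Feb: 29 days, starts Fri → 5 of Fri
Mar: 31 days, starts Sat → 5 of Sat, Sun, Mon ✓
Apr: 30 days, starts Tue → 5 of Tue, Wed
May: 31 days, starts Thu → 5 of Thu, Fri, Sat
Jun: 30 days, starts Sun → 5 of Sun, Mon ✓
Jul: 31 days, starts Tue → 5 of Tue, Wed, Thu
Aug: 31 days, starts Fri → 5 of Fri, Sat, Sun
Sep: 30 days, starts Mon → 5 of Mon, Tue ✓
Oct: 31 days, starts Wed → 5 of Wed, Thu, Fri
Nov: 30 days, starts Sat → 5 of Sat, Sun
Dec: 31 days, starts Mon → 5 of Mon, Tue, Wed ✓
Months with five Mondays: Mar, Jun, Sep, Dec.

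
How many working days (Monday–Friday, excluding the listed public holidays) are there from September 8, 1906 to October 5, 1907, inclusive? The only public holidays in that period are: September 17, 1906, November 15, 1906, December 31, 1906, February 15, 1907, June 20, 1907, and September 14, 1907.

September 8, 1906 is a Saturday.
From September 8, 1906 to October 5, 1907 is 393 days inclusive.
393 = 7 × 56 + 1, so there are 56 full weeks plus 1 extra day.
Each full week contributes 5 weekdays (Mon–Fri): 56 × 5 = 280.
The 1 extra day is Sat — none qualify.
Total: 280 + 0 = 280.
Holidays: September 17, 1906 (Mon); November 15, 1906 (Thu); December 31, 1906 (Mon); February 15, 1907 (Fri); June 20, 1907 (Thu); September 14, 1907 (Sat).
5 of the 6 holidays fall on weekdays; the rest are weekends and were already excluded.
Business days: 280 − 5 = 275.

275 working days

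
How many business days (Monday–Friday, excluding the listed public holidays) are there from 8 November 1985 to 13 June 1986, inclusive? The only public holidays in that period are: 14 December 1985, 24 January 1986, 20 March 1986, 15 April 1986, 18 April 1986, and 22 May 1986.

151

8 November 1985 is a Friday.
From 8 November 1985 to 13 June 1986 is 218 days inclusive.
218 = 7 × 31 + 1, so there are 31 full weeks plus 1 extra day.
Each full week contributes 5 weekdays (Mon–Fri): 31 × 5 = 155.
The 1 extra day is Fri — 1 of them qualifies.
Total: 155 + 1 = 156.
Holidays: 14 December 1985 (Sat); 24 January 1986 (Fri); 20 March 1986 (Thu); 15 April 1986 (Tue); 18 April 1986 (Fri); 22 May 1986 (Thu).
5 of the 6 holidays fall on weekdays; the rest are weekends and were already excluded.
Business days: 156 − 5 = 151.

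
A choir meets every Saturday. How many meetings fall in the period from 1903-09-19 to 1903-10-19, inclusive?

1903-09-19 is a Saturday.
That's 31 days from start to end, counting both.
31 = 7 × 4 + 3, so there are 4 full weeks plus 3 extra days.
Each full week contributes one Saturday: 4 so far.
The 3 extra days are Saturday, Sunday, Monday — 1 of them qualifies.
Total: 4 + 1 = 5.

5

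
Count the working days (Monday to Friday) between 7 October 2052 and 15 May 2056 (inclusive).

941 weekdays

7 October 2052 is a Monday.
The range spans 1317 days (inclusive of both endpoints).
1317 = 7 × 188 + 1, so there are 188 full weeks plus 1 extra day.
Each full week contributes 5 weekdays (Mon–Fri): 188 × 5 = 940.
The 1 extra day is Monday — 1 of them qualifies.
Total: 940 + 1 = 941.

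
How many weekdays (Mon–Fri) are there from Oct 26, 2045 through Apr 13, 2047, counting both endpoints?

Oct 26, 2045 is a Thursday.
The range spans 535 days (inclusive of both endpoints).
535 = 7 × 76 + 3, so there are 76 full weeks plus 3 extra days.
Each full week contributes 5 weekdays (Mon–Fri): 76 × 5 = 380.
The 3 extra days are Thursday, Friday, Saturday — 2 of them qualify.
Total: 380 + 2 = 382.

382 weekdays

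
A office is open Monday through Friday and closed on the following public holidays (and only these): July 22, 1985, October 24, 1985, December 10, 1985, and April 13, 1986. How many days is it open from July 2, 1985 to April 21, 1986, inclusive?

207 business days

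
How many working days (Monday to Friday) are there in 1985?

261 weekdays

1 January 1985 is a Tuesday.
The range spans 365 days (inclusive of both endpoints).
365 = 7 × 52 + 1, so there are 52 full weeks plus 1 extra day.
Each full week contributes 5 weekdays (Mon–Fri): 52 × 5 = 260.
The 1 extra day is Tue — 1 of them qualifies.
Total: 260 + 1 = 261.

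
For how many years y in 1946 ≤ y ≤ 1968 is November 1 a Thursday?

3

Day of week of November 1 in each year:
1946: Fri, 1947: Sat, 1948: Mon, 1949: Tue, 1950: Wed, 1951: Thu ✓, 1952: Sat, 1953: Sun, 1954: Mon, 1955: Tue, 1956: Thu ✓, 1957: Fri, 1958: Sat, 1959: Sun, 1960: Tue, 1961: Wed, 1962: Thu ✓, 1963: Fri, 1964: Sun, 1965: Mon, 1966: Tue, 1967: Wed, 1968: Fri
Thursdays: 1951, 1956, 1962.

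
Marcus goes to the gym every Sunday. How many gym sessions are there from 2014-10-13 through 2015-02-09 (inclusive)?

17

2014-10-13 is a Monday.
From 2014-10-13 to 2015-02-09 is 120 days inclusive.
120 = 7 × 17 + 1, so there are 17 full weeks plus 1 extra day.
Each full week contributes one Sunday: 17 so far.
The 1 extra day is Monday — none qualify.
Total: 17 + 0 = 17.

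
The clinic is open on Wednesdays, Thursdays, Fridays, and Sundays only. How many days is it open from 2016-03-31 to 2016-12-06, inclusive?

2016-03-31 is a Thursday.
That's 251 days from start to end, counting both.
251 = 7 × 35 + 6, so there are 35 full weeks plus 6 extra days.
Each full week contributes 4 days from the set (Wed, Thu, Fri, Sun): 35 × 4 = 140.
The 6 extra days are Thu, Fri, Sat, Sun, Mon, Tue — 3 of them qualify.
Total: 140 + 3 = 143.

143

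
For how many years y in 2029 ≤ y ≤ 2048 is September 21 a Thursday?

2

Day of week of September 21 in each year:
2029: Fri, 2030: Sat, 2031: Sun, 2032: Tue, 2033: Wed, 2034: Thu ✓, 2035: Fri, 2036: Sun, 2037: Mon, 2038: Tue, 2039: Wed, 2040: Fri, 2041: Sat, 2042: Sun, 2043: Mon, 2044: Wed, 2045: Thu ✓, 2046: Fri, 2047: Sat, 2048: Mon
Thursdays: 2034, 2045.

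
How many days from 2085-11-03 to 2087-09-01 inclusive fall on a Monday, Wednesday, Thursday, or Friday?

2085-11-03 is a Saturday.
That's 668 days from start to end, counting both.
668 = 7 × 95 + 3, so there are 95 full weeks plus 3 extra days.
Each full week contributes 4 days from the set (Mon, Wed, Thu, Fri): 95 × 4 = 380.
The 3 extra days are Saturday, Sunday, Monday — 1 of them qualifies.
Total: 380 + 1 = 381.

381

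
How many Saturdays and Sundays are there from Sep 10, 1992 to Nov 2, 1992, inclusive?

16

Sep 10, 1992 is a Thursday.
That's 54 days from start to end, counting both.
54 = 7 × 7 + 5, so there are 7 full weeks plus 5 extra days.
Each full week contributes 2 weekend days (Sat, Sun): 7 × 2 = 14.
The 5 extra days are Thursday, Friday, Saturday, Sunday, Monday — 2 of them qualify.
Total: 14 + 2 = 16.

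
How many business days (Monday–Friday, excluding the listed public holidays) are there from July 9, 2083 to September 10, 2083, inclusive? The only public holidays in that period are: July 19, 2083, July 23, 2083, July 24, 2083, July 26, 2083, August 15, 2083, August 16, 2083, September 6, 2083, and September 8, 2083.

40

July 9, 2083 is a Friday.
The range spans 64 days (inclusive of both endpoints).
64 = 7 × 9 + 1, so there are 9 full weeks plus 1 extra day.
Each full week contributes 5 weekdays (Mon–Fri): 9 × 5 = 45.
The 1 extra day is Friday — 1 of them qualifies.
Total: 45 + 1 = 46.
Holidays: July 19, 2083 (Mon); July 23, 2083 (Fri); July 24, 2083 (Sat); July 26, 2083 (Mon); August 15, 2083 (Sun); August 16, 2083 (Mon); September 6, 2083 (Mon); September 8, 2083 (Wed).
6 of the 8 holidays fall on weekdays; the rest are weekends and were already excluded.
Business days: 46 − 6 = 40.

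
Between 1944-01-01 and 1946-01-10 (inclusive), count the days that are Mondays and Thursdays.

1944-01-01 is a Saturday.
From 1944-01-01 to 1946-01-10 is 741 days inclusive.
741 = 7 × 105 + 6, so there are 105 full weeks plus 6 extra days.
Each full week contributes 2 days from the set (Mon, Thu): 105 × 2 = 210.
The 6 extra days are Saturday, Sunday, Monday, Tuesday, Wednesday, Thursday — 2 of them qualify.
Total: 210 + 2 = 212.

212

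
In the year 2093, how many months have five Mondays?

4

A month has five Mondays exactly when Monday falls within its first (length − 28) days.
Jan: 31 days, starts Thu → 5 of Thu, Fri, Sat
Feb: 28 days, starts Sun → 5 of (none)
Mar: 31 days, starts Sun → 5 of Sun, Mon, Tue ✓
Apr: 30 days, starts Wed → 5 of Wed, Thu
May: 31 days, starts Fri → 5 of Fri, Sat, Sun
Jun: 30 days, starts Mon → 5 of Mon, Tue ✓
Jul: 31 days, starts Wed → 5 of Wed, Thu, Fri
Aug: 31 days, starts Sat → 5 of Sat, Sun, Mon ✓
Sep: 30 days, starts Tue → 5 of Tue, Wed
Oct: 31 days, starts Thu → 5 of Thu, Fri, Sat
Nov: 30 days, starts Sun → 5 of Sun, Mon ✓
Dec: 31 days, starts Tue → 5 of Tue, Wed, Thu
Months with five Mondays: Mar, Jun, Aug, Nov.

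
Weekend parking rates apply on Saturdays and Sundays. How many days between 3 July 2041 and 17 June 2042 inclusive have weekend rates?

100

3 July 2041 is a Wednesday.
The range spans 350 days (inclusive of both endpoints).
350 = 7 × 50, so the span is exactly 50 full weeks.
Each full week contributes 2 weekend days (Sat, Sun): 50 × 2 = 100.
Total: 100.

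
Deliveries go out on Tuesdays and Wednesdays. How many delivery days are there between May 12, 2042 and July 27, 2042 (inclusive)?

May 12, 2042 is a Monday.
From May 12, 2042 to July 27, 2042 is 77 days inclusive.
77 = 7 × 11, so the span is exactly 11 full weeks.
Each full week contributes 2 days from the set (Tue, Wed): 11 × 2 = 22.

22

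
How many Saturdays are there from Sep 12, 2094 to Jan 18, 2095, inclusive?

18

Sep 12, 2094 is a Sunday.
From Sep 12, 2094 to Jan 18, 2095 is 129 days inclusive.
129 = 7 × 18 + 3, so there are 18 full weeks plus 3 extra days.
Each full week contributes one Saturday: 18 so far.
The 3 extra days are Sun, Mon, Tue — none qualify.
Total: 18 + 0 = 18.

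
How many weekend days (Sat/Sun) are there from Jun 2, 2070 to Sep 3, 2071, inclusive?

130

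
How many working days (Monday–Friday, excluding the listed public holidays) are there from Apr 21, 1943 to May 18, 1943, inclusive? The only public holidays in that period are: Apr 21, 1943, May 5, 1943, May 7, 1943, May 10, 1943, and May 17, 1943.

Apr 21, 1943 is a Wednesday.
The range spans 28 days (inclusive of both endpoints).
28 = 7 × 4, so the span is exactly 4 full weeks.
Each full week contributes 5 weekdays (Mon–Fri): 4 × 5 = 20.
Total: 20.
Holidays: Apr 21, 1943 (Wed); May 5, 1943 (Wed); May 7, 1943 (Fri); May 10, 1943 (Mon); May 17, 1943 (Mon).
All 5 holidays fall on weekdays, so subtract 5.
Business days: 20 − 5 = 15.

15 working days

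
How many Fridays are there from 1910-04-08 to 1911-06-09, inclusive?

1910-04-08 is a Friday.
From 1910-04-08 to 1911-06-09 is 428 days inclusive.
428 = 7 × 61 + 1, so there are 61 full weeks plus 1 extra day.
Each full week contributes one Friday: 61 so far.
The 1 extra day is Fri — 1 of them qualifies.
Total: 61 + 1 = 62.

62 Fridays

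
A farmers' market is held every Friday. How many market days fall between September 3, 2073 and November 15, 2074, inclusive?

62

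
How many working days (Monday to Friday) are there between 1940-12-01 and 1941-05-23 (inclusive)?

1940-12-01 is a Sunday.
The range spans 174 days (inclusive of both endpoints).
174 = 7 × 24 + 6, so there are 24 full weeks plus 6 extra days.
Each full week contributes 5 weekdays (Mon–Fri): 24 × 5 = 120.
The 6 extra days are Sunday, Monday, Tuesday, Wednesday, Thursday, Friday — 5 of them qualify.
Total: 120 + 5 = 125.

125 weekdays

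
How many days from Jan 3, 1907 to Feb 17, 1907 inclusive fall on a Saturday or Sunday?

14

Jan 3, 1907 is a Thursday.
That's 46 days from start to end, counting both.
46 = 7 × 6 + 4, so there are 6 full weeks plus 4 extra days.
Each full week contributes 2 days from the set (Sat, Sun): 6 × 2 = 12.
The 4 extra days are Thursday, Friday, Saturday, Sunday — 2 of them qualify.
Total: 12 + 2 = 14.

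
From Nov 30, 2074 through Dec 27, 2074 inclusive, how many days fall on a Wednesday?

4

Nov 30, 2074 is a Friday.
The range spans 28 days (inclusive of both endpoints).
28 = 7 × 4, so the span is exactly 4 full weeks.
Each full week contributes one Wednesday: 4 so far.
Total: 4.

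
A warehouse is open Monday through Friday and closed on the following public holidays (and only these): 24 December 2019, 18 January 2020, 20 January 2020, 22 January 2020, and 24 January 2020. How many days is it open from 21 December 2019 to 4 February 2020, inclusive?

28 working days

21 December 2019 is a Saturday.
From 21 December 2019 to 4 February 2020 is 46 days inclusive.
46 = 7 × 6 + 4, so there are 6 full weeks plus 4 extra days.
Each full week contributes 5 weekdays (Mon–Fri): 6 × 5 = 30.
The 4 extra days are Sat, Sun, Mon, Tue — 2 of them qualify.
Total: 30 + 2 = 32.
Holidays: 24 December 2019 (Tue); 18 January 2020 (Sat); 20 January 2020 (Mon); 22 January 2020 (Wed); 24 January 2020 (Fri).
4 of the 5 holidays fall on weekdays; the rest are weekends and were already excluded.
Business days: 32 − 4 = 28.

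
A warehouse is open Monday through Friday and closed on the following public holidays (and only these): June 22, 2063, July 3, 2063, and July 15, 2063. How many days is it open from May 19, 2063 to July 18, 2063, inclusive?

May 19, 2063 is a Saturday.
From May 19, 2063 to July 18, 2063 is 61 days inclusive.
61 = 7 × 8 + 5, so there are 8 full weeks plus 5 extra days.
Each full week contributes 5 weekdays (Mon–Fri): 8 × 5 = 40.
The 5 extra days are Sat, Sun, Mon, Tue, Wed — 3 of them qualify.
Total: 40 + 3 = 43.
Holidays: June 22, 2063 (Fri); July 3, 2063 (Tue); July 15, 2063 (Sun).
2 of the 3 holidays fall on weekdays; the rest are weekends and were already excluded.
Business days: 43 − 2 = 41.

41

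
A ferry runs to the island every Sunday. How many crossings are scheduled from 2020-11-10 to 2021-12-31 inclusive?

59 Sundays

2020-11-10 is a Tuesday.
The range spans 417 days (inclusive of both endpoints).
417 = 7 × 59 + 4, so there are 59 full weeks plus 4 extra days.
Each full week contributes one Sunday: 59 so far.
The 4 extra days are Tue, Wed, Thu, Fri — none qualify.
Total: 59 + 0 = 59.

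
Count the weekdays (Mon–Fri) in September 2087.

Sep 1, 2087 is a Monday.
The range spans 30 days (inclusive of both endpoints).
30 = 7 × 4 + 2, so there are 4 full weeks plus 2 extra days.
Each full week contributes 5 weekdays (Mon–Fri): 4 × 5 = 20.
The 2 extra days are Monday, Tuesday — 2 of them qualify.
Total: 20 + 2 = 22.

22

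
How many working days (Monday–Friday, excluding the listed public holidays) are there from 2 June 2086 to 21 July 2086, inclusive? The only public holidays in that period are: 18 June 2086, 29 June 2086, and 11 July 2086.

2 June 2086 is a Sunday.
From 2 June 2086 to 21 July 2086 is 50 days inclusive.
50 = 7 × 7 + 1, so there are 7 full weeks plus 1 extra day.
Each full week contributes 5 weekdays (Mon–Fri): 7 × 5 = 35.
The 1 extra day is Sun — none qualify.
Total: 35 + 0 = 35.
Holidays: 18 June 2086 (Tue); 29 June 2086 (Sat); 11 July 2086 (Thu).
2 of the 3 holidays fall on weekdays; the rest are weekends and were already excluded.
Business days: 35 − 2 = 33.

33 working days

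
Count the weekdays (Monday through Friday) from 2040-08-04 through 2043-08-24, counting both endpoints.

2040-08-04 is a Saturday.
That's 1116 days from start to end, counting both.
1116 = 7 × 159 + 3, so there are 159 full weeks plus 3 extra days.
Each full week contributes 5 weekdays (Mon–Fri): 159 × 5 = 795.
The 3 extra days are Saturday, Sunday, Monday — 1 of them qualifies.
Total: 795 + 1 = 796.

796 weekdays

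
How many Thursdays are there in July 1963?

Jul 1, 1963 is a Monday.
That's 31 days from start to end, counting both.
31 = 7 × 4 + 3, so there are 4 full weeks plus 3 extra days.
Each full week contributes one Thursday: 4 so far.
The 3 extra days are Mon, Tue, Wed — none qualify.
Total: 4 + 0 = 4.

4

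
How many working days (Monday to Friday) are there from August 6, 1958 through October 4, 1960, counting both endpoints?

565 weekdays

August 6, 1958 is a Wednesday.
That's 791 days from start to end, counting both.
791 = 7 × 113, so the span is exactly 113 full weeks.
Each full week contributes 5 weekdays (Mon–Fri): 113 × 5 = 565.
Total: 565.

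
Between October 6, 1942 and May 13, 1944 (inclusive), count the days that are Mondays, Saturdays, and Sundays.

250

October 6, 1942 is a Tuesday.
From October 6, 1942 to May 13, 1944 is 586 days inclusive.
586 = 7 × 83 + 5, so there are 83 full weeks plus 5 extra days.
Each full week contributes 3 days from the set (Mon, Sat, Sun): 83 × 3 = 249.
The 5 extra days are Tuesday, Wednesday, Thursday, Friday, Saturday — 1 of them qualifies.
Total: 249 + 1 = 250.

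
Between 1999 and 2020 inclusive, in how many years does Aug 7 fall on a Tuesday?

4

Day of week of August 7 in each year:
1999: Sat, 2000: Mon, 2001: Tue ✓, 2002: Wed, 2003: Thu, 2004: Sat, 2005: Sun, 2006: Mon, 2007: Tue ✓, 2008: Thu, 2009: Fri, 2010: Sat, 2011: Sun, 2012: Tue ✓, 2013: Wed, 2014: Thu, 2015: Fri, 2016: Sun, 2017: Mon, 2018: Tue ✓, 2019: Wed, 2020: Fri
Tuesdays: 2001, 2007, 2012, 2018.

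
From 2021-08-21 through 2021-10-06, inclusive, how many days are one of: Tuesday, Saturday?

2021-08-21 is a Saturday.
That's 47 days from start to end, counting both.
47 = 7 × 6 + 5, so there are 6 full weeks plus 5 extra days.
Each full week contributes 2 days from the set (Tue, Sat): 6 × 2 = 12.
The 5 extra days are Sat, Sun, Mon, Tue, Wed — 2 of them qualify.
Total: 12 + 2 = 14.

14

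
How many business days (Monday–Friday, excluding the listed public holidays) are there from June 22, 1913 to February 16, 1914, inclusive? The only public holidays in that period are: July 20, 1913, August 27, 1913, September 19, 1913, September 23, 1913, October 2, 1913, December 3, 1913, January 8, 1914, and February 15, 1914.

165 business days

June 22, 1913 is a Sunday.
From June 22, 1913 to February 16, 1914 is 240 days inclusive.
240 = 7 × 34 + 2, so there are 34 full weeks plus 2 extra days.
Each full week contributes 5 weekdays (Mon–Fri): 34 × 5 = 170.
The 2 extra days are Sunday, Monday — 1 of them qualifies.
Total: 170 + 1 = 171.
Holidays: July 20, 1913 (Sun); August 27, 1913 (Wed); September 19, 1913 (Fri); September 23, 1913 (Tue); October 2, 1913 (Thu); December 3, 1913 (Wed); January 8, 1914 (Thu); February 15, 1914 (Sun).
6 of the 8 holidays fall on weekdays; the rest are weekends and were already excluded.
Business days: 171 − 6 = 165.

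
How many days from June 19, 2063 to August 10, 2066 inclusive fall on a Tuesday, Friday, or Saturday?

493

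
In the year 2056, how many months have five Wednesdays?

4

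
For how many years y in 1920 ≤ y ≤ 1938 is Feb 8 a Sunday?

3

Day of week of February 8 in each year:
1920: Sun ✓, 1921: Tue, 1922: Wed, 1923: Thu, 1924: Fri, 1925: Sun ✓, 1926: Mon, 1927: Tue, 1928: Wed, 1929: Fri, 1930: Sat, 1931: Sun ✓, 1932: Mon, 1933: Wed, 1934: Thu, 1935: Fri, 1936: Sat, 1937: Mon, 1938: Tue
Sundays: 1920, 1925, 1931.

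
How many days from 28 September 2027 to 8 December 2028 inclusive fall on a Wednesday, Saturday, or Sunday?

187

28 September 2027 is a Tuesday.
From 28 September 2027 to 8 December 2028 is 438 days inclusive.
438 = 7 × 62 + 4, so there are 62 full weeks plus 4 extra days.
Each full week contributes 3 days from the set (Wed, Sat, Sun): 62 × 3 = 186.
The 4 extra days are Tue, Wed, Thu, Fri — 1 of them qualifies.
Total: 186 + 1 = 187.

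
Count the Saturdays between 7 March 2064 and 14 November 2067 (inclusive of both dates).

193

7 March 2064 is a Friday.
The range spans 1348 days (inclusive of both endpoints).
1348 = 7 × 192 + 4, so there are 192 full weeks plus 4 extra days.
Each full week contributes one Saturday: 192 so far.
The 4 extra days are Fri, Sat, Sun, Mon — 1 of them qualifies.
Total: 192 + 1 = 193.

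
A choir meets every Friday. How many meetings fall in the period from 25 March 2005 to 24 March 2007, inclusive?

25 March 2005 is a Friday.
That's 730 days from start to end, counting both.
730 = 7 × 104 + 2, so there are 104 full weeks plus 2 extra days.
Each full week contributes one Friday: 104 so far.
The 2 extra days are Fri, Sat — 1 of them qualifies.
Total: 104 + 1 = 105.

105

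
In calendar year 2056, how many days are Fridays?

52

2056-01-01 is a Saturday.
The range spans 366 days (inclusive of both endpoints).
366 = 7 × 52 + 2, so there are 52 full weeks plus 2 extra days.
Each full week contributes one Friday: 52 so far.
The 2 extra days are Sat, Sun — none qualify.
Total: 52 + 0 = 52.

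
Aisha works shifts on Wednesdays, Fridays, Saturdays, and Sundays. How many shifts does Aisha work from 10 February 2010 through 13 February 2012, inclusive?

420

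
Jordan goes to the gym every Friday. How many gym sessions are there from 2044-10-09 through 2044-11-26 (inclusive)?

7

2044-10-09 is a Sunday.
That's 49 days from start to end, counting both.
49 = 7 × 7, so the span is exactly 7 full weeks.
Each full week contributes one Friday: 7 so far.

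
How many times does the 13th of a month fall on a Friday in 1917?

The 13th falls on a Friday when the month's 13th has weekday Fri.
Jan 13 is Sat; Feb 13 is Tue; Mar 13 is Tue; Apr 13 is Fri ✓; May 13 is Sun; Jun 13 is Wed; Jul 13 is Fri ✓; Aug 13 is Mon; Sep 13 is Thu; Oct 13 is Sat; Nov 13 is Tue; Dec 13 is Thu.
Friday the 13ths: Apr, Jul.

2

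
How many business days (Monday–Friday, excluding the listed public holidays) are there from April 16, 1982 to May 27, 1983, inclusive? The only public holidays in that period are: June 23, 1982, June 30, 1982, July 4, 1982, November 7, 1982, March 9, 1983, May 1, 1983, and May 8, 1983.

April 16, 1982 is a Friday.
From April 16, 1982 to May 27, 1983 is 407 days inclusive.
407 = 7 × 58 + 1, so there are 58 full weeks plus 1 extra day.
Each full week contributes 5 weekdays (Mon–Fri): 58 × 5 = 290.
The 1 extra day is Friday — 1 of them qualifies.
Total: 290 + 1 = 291.
Holidays: June 23, 1982 (Wed); June 30, 1982 (Wed); July 4, 1982 (Sun); November 7, 1982 (Sun); March 9, 1983 (Wed); May 1, 1983 (Sun); May 8, 1983 (Sun).
3 of the 7 holidays fall on weekdays; the rest are weekends and were already excluded.
Business days: 291 − 3 = 288.

288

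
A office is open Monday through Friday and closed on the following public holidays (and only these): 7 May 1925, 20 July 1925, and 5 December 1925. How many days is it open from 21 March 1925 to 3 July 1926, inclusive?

333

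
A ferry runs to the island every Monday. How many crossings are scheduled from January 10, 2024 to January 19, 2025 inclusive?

January 10, 2024 is a Wednesday.
That's 376 days from start to end, counting both.
376 = 7 × 53 + 5, so there are 53 full weeks plus 5 extra days.
Each full week contributes one Monday: 53 so far.
The 5 extra days are Wed, Thu, Fri, Sat, Sun — none qualify.
Total: 53 + 0 = 53.

53 Mondays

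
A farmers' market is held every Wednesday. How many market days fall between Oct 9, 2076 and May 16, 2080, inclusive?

188

Oct 9, 2076 is a Friday.
The range spans 1316 days (inclusive of both endpoints).
1316 = 7 × 188, so the span is exactly 188 full weeks.
Each full week contributes one Wednesday: 188 so far.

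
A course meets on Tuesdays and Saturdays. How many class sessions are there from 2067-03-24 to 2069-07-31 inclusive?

2067-03-24 is a Thursday.
The range spans 861 days (inclusive of both endpoints).
861 = 7 × 123, so the span is exactly 123 full weeks.
Each full week contributes 2 days from the set (Tue, Sat): 123 × 2 = 246.

246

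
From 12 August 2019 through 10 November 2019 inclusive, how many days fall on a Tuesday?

12 August 2019 is a Monday.
From 12 August 2019 to 10 November 2019 is 91 days inclusive.
91 = 7 × 13, so the span is exactly 13 full weeks.
Each full week contributes one Tuesday: 13 so far.
Total: 13.

13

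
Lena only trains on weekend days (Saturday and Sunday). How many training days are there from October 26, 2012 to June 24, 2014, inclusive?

October 26, 2012 is a Friday.
The range spans 607 days (inclusive of both endpoints).
607 = 7 × 86 + 5, so there are 86 full weeks plus 5 extra days.
Each full week contributes 2 weekend days (Sat, Sun): 86 × 2 = 172.
The 5 extra days are Fri, Sat, Sun, Mon, Tue — 2 of them qualify.
Total: 172 + 2 = 174.

174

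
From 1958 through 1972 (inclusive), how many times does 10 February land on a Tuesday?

2

Day of week of February 10 in each year:
1958: Mon, 1959: Tue ✓, 1960: Wed, 1961: Fri, 1962: Sat, 1963: Sun, 1964: Mon, 1965: Wed, 1966: Thu, 1967: Fri, 1968: Sat, 1969: Mon, 1970: Tue ✓, 1971: Wed, 1972: Thu
Tuesdays: 1959, 1970.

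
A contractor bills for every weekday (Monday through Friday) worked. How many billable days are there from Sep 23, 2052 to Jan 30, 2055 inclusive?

615

Sep 23, 2052 is a Monday.
The range spans 860 days (inclusive of both endpoints).
860 = 7 × 122 + 6, so there are 122 full weeks plus 6 extra days.
Each full week contributes 5 weekdays (Mon–Fri): 122 × 5 = 610.
The 6 extra days are Monday, Tuesday, Wednesday, Thursday, Friday, Saturday — 5 of them qualify.
Total: 610 + 5 = 615.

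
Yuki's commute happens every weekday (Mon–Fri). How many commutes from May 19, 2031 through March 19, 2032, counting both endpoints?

May 19, 2031 is a Monday.
The range spans 306 days (inclusive of both endpoints).
306 = 7 × 43 + 5, so there are 43 full weeks plus 5 extra days.
Each full week contributes 5 weekdays (Mon–Fri): 43 × 5 = 215.
The 5 extra days are Monday, Tuesday, Wednesday, Thursday, Friday — 5 of them qualify.
Total: 215 + 5 = 220.

220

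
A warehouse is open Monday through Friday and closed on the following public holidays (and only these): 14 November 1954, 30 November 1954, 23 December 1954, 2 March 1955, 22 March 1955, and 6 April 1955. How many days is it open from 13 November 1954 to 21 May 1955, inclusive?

13 November 1954 is a Saturday.
The range spans 190 days (inclusive of both endpoints).
190 = 7 × 27 + 1, so there are 27 full weeks plus 1 extra day.
Each full week contributes 5 weekdays (Mon–Fri): 27 × 5 = 135.
The 1 extra day is Saturday — none qualify.
Total: 135 + 0 = 135.
Holidays: 14 November 1954 (Sun); 30 November 1954 (Tue); 23 December 1954 (Thu); 2 March 1955 (Wed); 22 March 1955 (Tue); 6 April 1955 (Wed).
5 of the 6 holidays fall on weekdays; the rest are weekends and were already excluded.
Business days: 135 − 5 = 130.

130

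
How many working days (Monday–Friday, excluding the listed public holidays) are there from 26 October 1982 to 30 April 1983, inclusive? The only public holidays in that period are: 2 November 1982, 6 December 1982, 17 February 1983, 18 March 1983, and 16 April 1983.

130

26 October 1982 is a Tuesday.
From 26 October 1982 to 30 April 1983 is 187 days inclusive.
187 = 7 × 26 + 5, so there are 26 full weeks plus 5 extra days.
Each full week contributes 5 weekdays (Mon–Fri): 26 × 5 = 130.
The 5 extra days are Tue, Wed, Thu, Fri, Sat — 4 of them qualify.
Total: 130 + 4 = 134.
Holidays: 2 November 1982 (Tue); 6 December 1982 (Mon); 17 February 1983 (Thu); 18 March 1983 (Fri); 16 April 1983 (Sat).
4 of the 5 holidays fall on weekdays; the rest are weekends and were already excluded.
Business days: 134 − 4 = 130.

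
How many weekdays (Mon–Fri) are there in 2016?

261

1 January 2016 is a Friday.
That's 366 days from start to end, counting both.
366 = 7 × 52 + 2, so there are 52 full weeks plus 2 extra days.
Each full week contributes 5 weekdays (Mon–Fri): 52 × 5 = 260.
The 2 extra days are Fri, Sat — 1 of them qualifies.
Total: 260 + 1 = 261.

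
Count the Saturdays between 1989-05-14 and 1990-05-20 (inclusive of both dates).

53

1989-05-14 is a Sunday.
The range spans 372 days (inclusive of both endpoints).
372 = 7 × 53 + 1, so there are 53 full weeks plus 1 extra day.
Each full week contributes one Saturday: 53 so far.
The 1 extra day is Sun — none qualify.
Total: 53 + 0 = 53.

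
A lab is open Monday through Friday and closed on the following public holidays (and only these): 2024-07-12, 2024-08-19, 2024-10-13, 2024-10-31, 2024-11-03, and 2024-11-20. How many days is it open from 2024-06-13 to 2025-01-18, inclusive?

2024-06-13 is a Thursday.
That's 220 days from start to end, counting both.
220 = 7 × 31 + 3, so there are 31 full weeks plus 3 extra days.
Each full week contributes 5 weekdays (Mon–Fri): 31 × 5 = 155.
The 3 extra days are Thursday, Friday, Saturday — 2 of them qualify.
Total: 155 + 2 = 157.
Holidays: 2024-07-12 (Fri); 2024-08-19 (Mon); 2024-10-13 (Sun); 2024-10-31 (Thu); 2024-11-03 (Sun); 2024-11-20 (Wed).
4 of the 6 holidays fall on weekdays; the rest are weekends and were already excluded.
Business days: 157 − 4 = 153.

153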